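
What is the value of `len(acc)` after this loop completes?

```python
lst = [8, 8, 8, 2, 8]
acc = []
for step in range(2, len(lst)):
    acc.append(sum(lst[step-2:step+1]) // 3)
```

Number of 3-element averages
`acc` takes the values: [] → [8] → [8, 6] → [8, 6, 6]
So `len(acc)` = 3

Answer: 3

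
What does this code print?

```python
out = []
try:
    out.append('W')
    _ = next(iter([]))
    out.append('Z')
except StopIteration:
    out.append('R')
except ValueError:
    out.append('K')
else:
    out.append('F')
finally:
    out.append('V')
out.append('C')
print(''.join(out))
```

Execution trace: 'W' (try body) → 'R' (except StopIteration) → 'V' (finally) → 'C' (after the try/except). Output: WRVC

Answer: WRVC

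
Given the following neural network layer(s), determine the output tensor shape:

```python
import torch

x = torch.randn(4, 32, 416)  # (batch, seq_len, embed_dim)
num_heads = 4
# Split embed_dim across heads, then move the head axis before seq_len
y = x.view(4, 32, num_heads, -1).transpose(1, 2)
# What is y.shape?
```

Input: (4, 32, 416) -> head_dim = 416 // 4 = 104; after view: (4, 32, 4, 104) -> after transpose(1, 2): (4, 4, 32, 104) -> Output: (4, 4, 32, 104)

Answer: (4, 4, 32, 104)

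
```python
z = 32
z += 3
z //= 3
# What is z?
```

Trace:
`z = 32` → z = 32
`z += 3` → z = 35
`z //= 3` → z = 11
So z = 11

Answer: 11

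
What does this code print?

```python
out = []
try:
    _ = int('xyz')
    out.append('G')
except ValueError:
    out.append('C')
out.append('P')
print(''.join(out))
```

Execution trace: 'C' (except ValueError) → 'P' (after the try/except). Output: CP

Answer: CP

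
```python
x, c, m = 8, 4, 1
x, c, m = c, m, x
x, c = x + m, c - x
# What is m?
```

Trace:
`x, c, m = 8, 4, 1` → x = 8; c = 4; m = 1
`x, c, m = c, m, x` → x = 4; c = 1; m = 8
`x, c = x + m, c - x` → x = 12; c = -3
So m = 8

Answer: 8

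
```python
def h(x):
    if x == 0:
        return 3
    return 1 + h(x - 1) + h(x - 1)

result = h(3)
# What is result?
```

h(x) = 1 + 2·h(x-1), h(0)=3. Closed form: (3+1)·2^3 - 1 = 31.

Answer: 31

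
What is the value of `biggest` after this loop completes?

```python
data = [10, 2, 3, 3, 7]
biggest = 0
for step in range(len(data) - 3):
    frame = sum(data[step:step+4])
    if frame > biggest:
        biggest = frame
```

Max sum of 4-element window in [10, 2, 3, 3, 7]
`biggest` takes the values: 0 → 18

Answer: 18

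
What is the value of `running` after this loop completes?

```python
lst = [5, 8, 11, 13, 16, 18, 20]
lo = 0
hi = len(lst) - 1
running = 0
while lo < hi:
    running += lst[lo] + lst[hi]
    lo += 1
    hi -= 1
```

Sum of pairs from ends
`running` takes the values: 0 → 25 → 51 → 78

Answer: 78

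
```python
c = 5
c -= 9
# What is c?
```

Trace:
`c = 5` → c = 5
`c -= 9` → c = -4
So c = -4

Answer: -4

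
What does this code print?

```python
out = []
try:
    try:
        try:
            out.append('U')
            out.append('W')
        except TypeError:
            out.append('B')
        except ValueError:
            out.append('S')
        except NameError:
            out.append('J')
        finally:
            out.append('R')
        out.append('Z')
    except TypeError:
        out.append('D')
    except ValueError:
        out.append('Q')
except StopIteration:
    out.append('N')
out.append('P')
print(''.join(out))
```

Execution trace: 'U' (inner try body) → 'W' (inner try body, no exception) → 'R' (inner finally) → 'Z' (try body, no exception) → 'P' (after the try/except). Output: UWRZP

Answer: UWRZP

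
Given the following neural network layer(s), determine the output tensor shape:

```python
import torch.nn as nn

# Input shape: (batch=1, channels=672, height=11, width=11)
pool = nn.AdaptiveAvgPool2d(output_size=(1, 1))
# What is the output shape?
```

Input: (1, 672, 11, 11) -> Output: (1, 672, 1, 1)

Answer: (1, 672, 1, 1)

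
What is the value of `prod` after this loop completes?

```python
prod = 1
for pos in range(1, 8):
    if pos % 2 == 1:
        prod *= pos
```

Product of odd numbers 1 to 7
`prod` takes the values: 1 → 3 → 15 → 105

Answer: 105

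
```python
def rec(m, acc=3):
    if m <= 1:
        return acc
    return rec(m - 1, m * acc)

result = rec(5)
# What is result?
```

Accumulator trace (n, acc): (5, 3) -> (4, 15) -> (3, 60) -> (2, 180) -> (1, 360) -> return 360

Answer: 360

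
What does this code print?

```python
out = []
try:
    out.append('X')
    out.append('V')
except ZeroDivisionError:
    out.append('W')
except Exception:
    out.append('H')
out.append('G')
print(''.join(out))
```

Execution trace: 'X' (try body) → 'V' (try body, no exception) → 'G' (after the try/except). Output: XVG

Answer: XVG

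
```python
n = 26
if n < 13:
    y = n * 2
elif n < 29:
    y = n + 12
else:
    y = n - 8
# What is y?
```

Trace:
`n = 26` → n = 26
`if n < 13: ...` → n < 13 is False, n < 29 is True → y = 38
So y = 38

Answer: 38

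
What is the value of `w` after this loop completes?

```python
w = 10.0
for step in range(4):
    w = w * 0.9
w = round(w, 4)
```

Exponential decay: 10.0 * 0.9^4
`w` takes the values: 10.0 → 9.0 → 8.1 → 7.29 → 6.561

Answer: 6.561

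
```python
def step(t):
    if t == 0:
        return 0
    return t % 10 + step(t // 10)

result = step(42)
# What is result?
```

Sum of digits of 42: 2 + 4 = 6

Answer: 6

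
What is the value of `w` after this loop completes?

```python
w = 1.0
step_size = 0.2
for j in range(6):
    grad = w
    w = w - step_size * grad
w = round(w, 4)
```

Gradient descent: w = 1.0 * (1 - 0.2)^6
`w` takes the values: 1.0 → 0.8 → 0.64 → 0.512 → 0.4096 → 0.32768 → 0.262144 → 0.2621

Answer: 0.2621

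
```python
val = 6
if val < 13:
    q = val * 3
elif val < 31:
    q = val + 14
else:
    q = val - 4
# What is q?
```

Trace:
`val = 6` → val = 6
`if val < 13: ...` → val < 13 is True → q = 18
So q = 18

Answer: 18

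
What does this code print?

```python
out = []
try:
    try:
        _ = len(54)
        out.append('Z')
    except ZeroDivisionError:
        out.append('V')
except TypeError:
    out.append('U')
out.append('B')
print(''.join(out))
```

Execution trace: 'U' (outer except TypeError) → 'B' (after the try/except). Output: UB

Answer: UB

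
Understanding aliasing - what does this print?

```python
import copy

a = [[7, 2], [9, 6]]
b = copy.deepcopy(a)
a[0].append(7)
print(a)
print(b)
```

Key concept: deep copy is fully independent.
Step by step:
`a = [[7, 2], [9, 6]]` → a = [[7, 2], [9, 6]]
`b = copy.deepcopy(a)` → b = [[7, 2], [9, 6]]
`a[0].append(7)` → a = [[7, 2, 7], [9, 6]]
`print(a)` → prints [[7, 2, 7], [9, 6]]
`print(b)` → prints [[7, 2], [9, 6]]

Answer:
[[7, 2, 7], [9, 6]]
[[7, 2], [9, 6]]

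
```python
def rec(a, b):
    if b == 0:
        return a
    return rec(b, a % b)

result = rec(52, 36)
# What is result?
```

rec(52, 36) -> rec(36, 16) -> rec(16, 4) -> rec(4, 0) -> 4

Answer: 4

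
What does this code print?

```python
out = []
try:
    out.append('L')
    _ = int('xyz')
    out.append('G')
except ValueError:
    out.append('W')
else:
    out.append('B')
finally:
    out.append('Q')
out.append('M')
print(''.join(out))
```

Execution trace: 'L' (try body) → 'W' (except ValueError) → 'Q' (finally) → 'M' (after the try/except). Output: LWQM

Answer: LWQM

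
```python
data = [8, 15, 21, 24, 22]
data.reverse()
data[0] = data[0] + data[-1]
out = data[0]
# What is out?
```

Trace:
`data = [8, 15, 21, 24, 22]` → data = [8, 15, 21, 24, 22]
`data.reverse()` → data = [22, 24, 21, 15, 8]
`data[0] = data[0] + data[-1]` → data = [30, 24, 21, 15, 8]
`out = data[0]` → out = 30
So out = 30

Answer: 30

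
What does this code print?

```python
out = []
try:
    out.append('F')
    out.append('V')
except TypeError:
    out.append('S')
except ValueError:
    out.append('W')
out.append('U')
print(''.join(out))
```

Execution trace: 'F' (try body) → 'V' (try body, no exception) → 'U' (after the try/except). Output: FVU

Answer: FVU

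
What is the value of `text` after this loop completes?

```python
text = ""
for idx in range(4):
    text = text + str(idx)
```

Concatenate digits 0 to 3
`text` takes the values: "" → "0" → "01" → "012" → "0123"

Answer: "0123"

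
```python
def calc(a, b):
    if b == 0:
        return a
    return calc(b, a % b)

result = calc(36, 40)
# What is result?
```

calc(36, 40) -> calc(40, 36) -> calc(36, 4) -> calc(4, 0) -> 4

Answer: 4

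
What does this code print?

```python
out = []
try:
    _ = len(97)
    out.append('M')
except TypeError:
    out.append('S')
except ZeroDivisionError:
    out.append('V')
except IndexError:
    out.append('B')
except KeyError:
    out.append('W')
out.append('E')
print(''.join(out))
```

Execution trace: 'S' (except TypeError) → 'E' (after the try/except). Output: SE

Answer: SE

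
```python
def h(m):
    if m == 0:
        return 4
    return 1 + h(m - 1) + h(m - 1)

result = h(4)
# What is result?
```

h(m) = 1 + 2·h(m-1), h(0)=4. Closed form: (4+1)·2^4 - 1 = 79.

Answer: 79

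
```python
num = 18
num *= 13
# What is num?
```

Trace:
`num = 18` → num = 18
`num *= 13` → num = 234
So num = 234

Answer: 234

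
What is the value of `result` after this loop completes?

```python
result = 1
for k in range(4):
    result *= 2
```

2^4 = 16
`result` takes the values: 1 → 2 → 4 → 8 → 16

Answer: 16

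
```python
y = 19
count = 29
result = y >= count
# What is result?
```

Trace:
`y = 19` → y = 19
`count = 29` → count = 29
`result = y >= count` → result = False
So result = False

Answer: False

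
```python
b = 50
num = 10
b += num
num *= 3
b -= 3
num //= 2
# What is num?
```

Trace:
`b = 50` → b = 50
`num = 10` → num = 10
`b += num` → b = 60
`num *= 3` → num = 30
`b -= 3` → b = 57
`num //= 2` → num = 15
So num = 15

Answer: 15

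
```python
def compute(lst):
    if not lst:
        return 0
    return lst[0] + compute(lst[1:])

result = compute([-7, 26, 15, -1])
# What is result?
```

(-7) + 26 + 15 + (-1) + 0 = 33

Answer: 33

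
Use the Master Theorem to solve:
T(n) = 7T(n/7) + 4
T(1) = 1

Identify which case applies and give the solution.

a=7, b=7, f(n)=4. log_7(7) = 1. Since c=0 < 1, Case 1 applies: T(n) = Θ(n^log_b(a)) = O(n).

Answer: O(n) - Case 1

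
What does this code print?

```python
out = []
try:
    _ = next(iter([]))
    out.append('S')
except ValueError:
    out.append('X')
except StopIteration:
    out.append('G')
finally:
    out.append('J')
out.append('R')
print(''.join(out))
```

Execution trace: 'G' (except StopIteration) → 'J' (finally) → 'R' (after the try/except). Output: GJR

Answer: GJR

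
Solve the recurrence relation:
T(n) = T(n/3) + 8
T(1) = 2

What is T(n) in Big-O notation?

Each step divides n by 3 and adds 8. After log_3(n) steps we reach T(1)=2. So T(n) = 8·log_3(n) + 2 = O(log n).

Answer: O(log n)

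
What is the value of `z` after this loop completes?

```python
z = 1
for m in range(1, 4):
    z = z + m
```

Start at 1, add 1 through 3
`z` takes the values: 1 → 2 → 4 → 7

Answer: 7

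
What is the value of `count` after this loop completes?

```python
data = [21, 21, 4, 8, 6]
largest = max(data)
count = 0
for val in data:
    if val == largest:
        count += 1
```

Count of max value 21 in [21, 21, 4, 8, 6]
`count` takes the values: 0 → 1 → 2

Answer: 2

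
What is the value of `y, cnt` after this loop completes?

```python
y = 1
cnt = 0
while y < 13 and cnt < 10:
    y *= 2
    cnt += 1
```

Double until >= 13 or 10 iterations
`y, cnt` takes the values: (1, 0) → (2, 0) → (2, 1) → (4, 1) → (4, 2) → (8, 2) → (8, 3) → (16, 3) → (16, 4)

Answer: 16, 4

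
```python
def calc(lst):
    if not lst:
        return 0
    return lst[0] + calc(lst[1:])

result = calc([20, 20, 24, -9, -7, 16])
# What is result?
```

20 + 20 + 24 + (-9) + (-7) + 16 + 0 = 64

Answer: 64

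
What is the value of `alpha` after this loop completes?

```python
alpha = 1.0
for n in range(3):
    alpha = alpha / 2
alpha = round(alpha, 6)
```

Halving LR 3 times: 1 / 2^3
`alpha` takes the values: 1.0 → 0.5 → 0.25 → 0.125

Answer: 0.125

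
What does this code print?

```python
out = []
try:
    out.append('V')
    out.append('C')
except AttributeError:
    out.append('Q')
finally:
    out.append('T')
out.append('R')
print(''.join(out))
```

Execution trace: 'V' (try body) → 'C' (try body, no exception) → 'T' (finally) → 'R' (after the try/except). Output: VCTR

Answer: VCTR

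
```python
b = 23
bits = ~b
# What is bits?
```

Trace:
`b = 23` → b = 23
`bits = ~b` → bits = -24
So bits = -24

Answer: -24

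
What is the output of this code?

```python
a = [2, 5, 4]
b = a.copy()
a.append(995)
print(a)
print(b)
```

Key concept: list.copy() creates independent copy.
Step by step:
`a = [2, 5, 4]` → a = [2, 5, 4]
`b = a.copy()` → b = [2, 5, 4]
`a.append(995)` → a = [2, 5, 4, 995]
`print(a)` → prints [2, 5, 4, 995]
`print(b)` → prints [2, 5, 4]

Answer:
[2, 5, 4, 995]
[2, 5, 4]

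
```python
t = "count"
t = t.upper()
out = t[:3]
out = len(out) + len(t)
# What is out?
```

Trace:
`t = "count"` → t = 'count'
`t = t.upper()` → t = 'COUNT'
`out = t[:3]` → out = 'COU'
`out = len(out) + len(t)` → out = 8
So out = 8

Answer: 8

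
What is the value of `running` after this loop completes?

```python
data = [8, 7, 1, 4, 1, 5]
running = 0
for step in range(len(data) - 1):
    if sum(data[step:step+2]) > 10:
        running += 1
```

Count windows with sum > 10
`running` takes the values: 0 → 1

Answer: 1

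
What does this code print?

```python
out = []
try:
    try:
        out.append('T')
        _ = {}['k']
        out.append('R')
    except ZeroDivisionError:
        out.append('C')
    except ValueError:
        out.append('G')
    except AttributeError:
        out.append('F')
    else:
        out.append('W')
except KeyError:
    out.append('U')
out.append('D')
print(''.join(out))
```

Execution trace: 'T' (try body) → 'U' (outer except KeyError) → 'D' (after the try/except). Output: TUD

Answer: TUD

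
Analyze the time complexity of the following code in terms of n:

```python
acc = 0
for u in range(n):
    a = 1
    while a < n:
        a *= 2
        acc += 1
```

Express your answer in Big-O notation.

Each loop level contributes: n × log n. Multiplying the contributions gives O(n log n).

Answer: O(n log n)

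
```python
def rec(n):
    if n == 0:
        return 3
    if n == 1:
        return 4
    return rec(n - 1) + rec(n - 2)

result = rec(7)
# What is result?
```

Build up from base cases: rec(0)=3, rec(1)=4, rec(2)=7, rec(3)=11, rec(4)=18, rec(5)=29, rec(6)=47, ..., rec(7)=76

Answer: 76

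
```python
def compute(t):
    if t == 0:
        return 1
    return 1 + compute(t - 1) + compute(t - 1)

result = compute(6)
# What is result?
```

compute(t) = 1 + 2·compute(t-1), compute(0)=1. Closed form: (1+1)·2^6 - 1 = 127.

Answer: 127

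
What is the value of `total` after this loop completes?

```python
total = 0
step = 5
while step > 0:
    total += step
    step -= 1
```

Sum 5 down to 1
`total` takes the values: 0 → 5 → 9 → 12 → 14 → 15

Answer: 15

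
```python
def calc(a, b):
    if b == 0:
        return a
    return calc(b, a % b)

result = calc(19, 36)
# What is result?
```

calc(19, 36) -> calc(36, 19) -> calc(19, 17) -> calc(17, 2) -> calc(2, 1) -> calc(1, 0) -> 1

Answer: 1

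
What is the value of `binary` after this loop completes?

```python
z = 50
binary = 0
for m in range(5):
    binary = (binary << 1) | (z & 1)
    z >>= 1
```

Reverse lowest 5 bits of 50
`binary` takes the values: 0 → 1 → 2 → 4 → 9

Answer: 9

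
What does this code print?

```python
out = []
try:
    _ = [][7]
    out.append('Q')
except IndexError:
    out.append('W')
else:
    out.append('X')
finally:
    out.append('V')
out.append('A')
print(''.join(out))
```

Execution trace: 'W' (except IndexError) → 'V' (finally) → 'A' (after the try/except). Output: WVA

Answer: WVA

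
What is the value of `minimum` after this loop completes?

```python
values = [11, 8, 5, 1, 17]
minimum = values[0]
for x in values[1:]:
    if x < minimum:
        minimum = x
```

Minimum of [11, 8, 5, 1, 17]
`minimum` takes the values: 11 → 8 → 5 → 1

Answer: 1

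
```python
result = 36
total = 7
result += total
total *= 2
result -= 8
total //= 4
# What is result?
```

Trace:
`result = 36` → result = 36
`total = 7` → total = 7
`result += total` → result = 43
`total *= 2` → total = 14
`result -= 8` → result = 35
`total //= 4` → total = 3
So result = 35

Answer: 35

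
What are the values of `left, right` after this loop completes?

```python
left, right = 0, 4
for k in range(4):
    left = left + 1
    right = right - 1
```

left goes 0→4, right goes 4→0
`left, right` takes the values: (0, 4) → (1, 4) → (1, 3) → (2, 3) → (2, 2) → (3, 2) → (3, 1) → (4, 1) → (4, 0)

Answer: 4, 0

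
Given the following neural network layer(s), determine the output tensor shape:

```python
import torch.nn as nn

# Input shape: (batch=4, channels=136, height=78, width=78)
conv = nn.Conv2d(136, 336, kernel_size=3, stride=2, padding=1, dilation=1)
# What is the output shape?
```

Input: (4, 136, 78, 78) -> Output: (4, 336, 39, 39)

Answer: (4, 336, 39, 39)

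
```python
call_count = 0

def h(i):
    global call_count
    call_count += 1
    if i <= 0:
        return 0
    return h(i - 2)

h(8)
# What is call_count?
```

Linear recursion stepping by 2: 5 calls from i=8 down to ≤0.

Answer: 5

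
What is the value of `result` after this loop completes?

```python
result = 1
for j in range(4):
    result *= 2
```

2^4 = 16
`result` takes the values: 1 → 2 → 4 → 8 → 16

Answer: 16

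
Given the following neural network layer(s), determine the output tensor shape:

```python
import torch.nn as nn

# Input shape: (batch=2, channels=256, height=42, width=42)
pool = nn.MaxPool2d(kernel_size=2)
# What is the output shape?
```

Input: (2, 256, 42, 42) -> Output: (2, 256, 21, 21)

Answer: (2, 256, 21, 21)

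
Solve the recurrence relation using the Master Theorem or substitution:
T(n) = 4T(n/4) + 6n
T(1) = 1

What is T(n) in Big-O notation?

By Master Theorem: a=4, b=4, f(n)=6n. Since log_4(4) = 1 and f(n) = Θ(n^1), Case 2 applies. T(n) = O(n log n).

Answer: O(n log n)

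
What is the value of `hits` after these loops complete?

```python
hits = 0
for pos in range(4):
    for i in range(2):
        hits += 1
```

4 * 2 = 8
`hits` takes the values: 0 → 1 → 2 → 3 → 4 → 5 → 6 → 7 → 8

Answer: 8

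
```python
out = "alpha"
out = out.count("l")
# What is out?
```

Trace:
`out = "alpha"` → out = 'alpha'
`out = out.count("l")` → out = 1
So out = 1

Answer: 1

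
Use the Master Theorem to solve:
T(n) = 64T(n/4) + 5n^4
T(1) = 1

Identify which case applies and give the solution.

a=64, b=4, f(n)=5n^4. log_4(64) = 3. Since c=4 > 3 and the regularity condition holds (64(n/4)^4 = (64/4^4)n^4 with 64/4^4 < 1), Case 3 applies: T(n) = Θ(f(n)) = O(n^4).

Answer: O(n^4) - Case 3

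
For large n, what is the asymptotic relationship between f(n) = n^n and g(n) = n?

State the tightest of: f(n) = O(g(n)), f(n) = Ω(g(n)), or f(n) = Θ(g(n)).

n^n vs n: f(n) = Ω(g(n)) but not O(g(n)) — n^n grows strictly faster than n.

Answer: f(n) = Ω(g(n)) but not O(g(n)) — n^n grows strictly faster than n.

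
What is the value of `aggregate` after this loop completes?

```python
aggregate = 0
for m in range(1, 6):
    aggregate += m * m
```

Sum of squares 1² to 5² = 55
`aggregate` takes the values: 0 → 1 → 5 → 14 → 30 → 55

Answer: 55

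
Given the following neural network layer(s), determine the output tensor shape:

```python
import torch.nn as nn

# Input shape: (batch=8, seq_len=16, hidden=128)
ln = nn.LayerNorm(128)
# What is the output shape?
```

Input: (8, 16, 128) -> Output: (8, 16, 128)

Answer: (8, 16, 128)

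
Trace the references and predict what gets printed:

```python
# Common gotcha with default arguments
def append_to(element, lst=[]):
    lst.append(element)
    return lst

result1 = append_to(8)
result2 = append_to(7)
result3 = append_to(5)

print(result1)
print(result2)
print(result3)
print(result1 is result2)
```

Key concept: mutable default argument gotcha.
Step by step:
`result1 = append_to(8)` → result1 = [8]
`result2 = append_to(7)` → result1 = [8, 7] (same object as result2); result2 = [8, 7] (same object as result1)
`result3 = append_to(5)` → result1 = [8, 7, 5] (same object as result2, result3); result2 = [8, 7, 5] (same object as result1, result3); result3 = [8, 7, 5] (same object as result1, result2)
`print(result1)` → prints [8, 7, 5]
`print(result2)` → prints [8, 7, 5]
`print(result3)` → prints [8, 7, 5]
`print(result1 is result2)` → prints True

Answer:
[8, 7, 5]
[8, 7, 5]
[8, 7, 5]
True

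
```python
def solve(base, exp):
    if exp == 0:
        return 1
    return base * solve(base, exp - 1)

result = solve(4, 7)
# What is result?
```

solve(4, 7) = 4 * 4 * 4 * 4 * 4 * 4 * 4 = 16384

Answer: 16384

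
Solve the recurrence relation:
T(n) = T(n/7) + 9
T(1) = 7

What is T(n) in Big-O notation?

Each step divides n by 7 and adds 9. After log_7(n) steps we reach T(1)=7. So T(n) = 9·log_7(n) + 7 = O(log n).

Answer: O(log n)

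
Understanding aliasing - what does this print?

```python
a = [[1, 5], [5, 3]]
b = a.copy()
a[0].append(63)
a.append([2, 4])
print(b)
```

Key concept: shallow copy with nested lists.
Step by step:
`a = [[1, 5], [5, 3]]` → a = [[1, 5], [5, 3]]
`b = a.copy()` → b = [[1, 5], [5, 3]]
`a[0].append(63)` → a = [[1, 5, 63], [5, 3]]; b = [[1, 5, 63], [5, 3]]
`a.append([2, 4])` → a = [[1, 5, 63], [5, 3], [2, 4]]
`print(b)` → prints [[1, 5, 63], [5, 3]]

Answer: [[1, 5, 63], [5, 3]]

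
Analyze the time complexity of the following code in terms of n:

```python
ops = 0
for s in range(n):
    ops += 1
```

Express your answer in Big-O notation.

Each loop level contributes: n. Multiplying the contributions gives O(n).

Answer: O(n)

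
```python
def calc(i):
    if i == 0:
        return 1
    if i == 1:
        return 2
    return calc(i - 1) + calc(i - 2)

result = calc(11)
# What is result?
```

Build up from base cases: calc(0)=1, calc(1)=2, calc(2)=3, calc(3)=5, calc(4)=8, calc(5)=13, calc(6)=21, ..., calc(11)=233

Answer: 233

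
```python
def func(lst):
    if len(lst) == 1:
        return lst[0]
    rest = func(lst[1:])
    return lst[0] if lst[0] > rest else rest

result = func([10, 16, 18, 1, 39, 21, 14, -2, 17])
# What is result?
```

Recursive max over [10, 16, 18, 1, 39, 21, 14, -2, 17] = 39

Answer: 39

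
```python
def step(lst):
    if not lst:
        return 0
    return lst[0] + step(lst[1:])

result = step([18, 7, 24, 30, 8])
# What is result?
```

18 + 7 + 24 + 30 + 8 + 0 = 87

Answer: 87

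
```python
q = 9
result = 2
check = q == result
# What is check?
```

Trace:
`q = 9` → q = 9
`result = 2` → result = 2
`check = q == result` → check = False
So check = False

Answer: False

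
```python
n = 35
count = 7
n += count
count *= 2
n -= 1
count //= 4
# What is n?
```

Trace:
`n = 35` → n = 35
`count = 7` → count = 7
`n += count` → n = 42
`count *= 2` → count = 14
`n -= 1` → n = 41
`count //= 4` → count = 3
So n = 41

Answer: 41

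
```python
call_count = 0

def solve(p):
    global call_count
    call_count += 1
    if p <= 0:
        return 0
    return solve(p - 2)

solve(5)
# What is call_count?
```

Linear recursion stepping by 2: 4 calls from p=5 down to ≤0.

Answer: 4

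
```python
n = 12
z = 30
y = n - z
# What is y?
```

Trace:
`n = 12` → n = 12
`z = 30` → z = 30
`y = n - z` → y = -18
So y = -18

Answer: -18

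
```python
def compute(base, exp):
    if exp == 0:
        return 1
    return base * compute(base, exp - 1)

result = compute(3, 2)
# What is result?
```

compute(3, 2) = 3 * 3 = 9

Answer: 9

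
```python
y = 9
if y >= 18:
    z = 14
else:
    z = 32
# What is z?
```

Trace:
`y = 9` → y = 9
`if y >= 18: ...` → y >= 18 is False, take else branch → z = 32
So z = 32

Answer: 32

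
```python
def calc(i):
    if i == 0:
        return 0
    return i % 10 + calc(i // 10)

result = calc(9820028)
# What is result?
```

Sum of digits of 9820028: 8 + 2 + 0 + 0 + 2 + 8 + 9 = 29

Answer: 29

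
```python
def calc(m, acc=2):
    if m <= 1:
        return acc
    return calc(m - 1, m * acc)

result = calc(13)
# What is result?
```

Accumulator trace (n, acc): (13, 2) -> (12, 26) -> (11, 312) -> (10, 3432) -> (9, 34320) -> (8, 308880) -> (7, 2471040) -> (6, 17297280) -> (5, 103783680) -> (4, 518918400) -> (3, 2075673600) -> (2, 6227020800) -> (1, 12454041600) -> return 12454041600

Answer: 12454041600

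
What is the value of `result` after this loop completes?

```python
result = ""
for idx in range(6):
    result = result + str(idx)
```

Concatenate digits 0 to 5
`result` takes the values: "" → "0" → "01" → "012" → "0123" → "01234" → "012345"

Answer: "012345"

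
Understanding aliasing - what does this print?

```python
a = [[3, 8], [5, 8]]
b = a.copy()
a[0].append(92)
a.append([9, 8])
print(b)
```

Key concept: shallow copy with nested lists.
Step by step:
`a = [[3, 8], [5, 8]]` → a = [[3, 8], [5, 8]]
`b = a.copy()` → b = [[3, 8], [5, 8]]
`a[0].append(92)` → a = [[3, 8, 92], [5, 8]]; b = [[3, 8, 92], [5, 8]]
`a.append([9, 8])` → a = [[3, 8, 92], [5, 8], [9, 8]]
`print(b)` → prints [[3, 8, 92], [5, 8]]

Answer: [[3, 8, 92], [5, 8]]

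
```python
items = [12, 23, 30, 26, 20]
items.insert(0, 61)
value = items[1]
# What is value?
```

Trace:
`items = [12, 23, 30, 26, 20]` → items = [12, 23, 30, 26, 20]
`items.insert(0, 61)` → items = [61, 12, 23, 30, 26, 20]
`value = items[1]` → value = 12
So value = 12

Answer: 12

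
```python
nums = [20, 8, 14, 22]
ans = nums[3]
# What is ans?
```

Trace:
`nums = [20, 8, 14, 22]` → nums = [20, 8, 14, 22]
`ans = nums[3]` → ans = 22
So ans = 22

Answer: 22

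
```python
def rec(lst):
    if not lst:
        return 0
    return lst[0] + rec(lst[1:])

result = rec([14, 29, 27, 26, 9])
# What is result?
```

14 + 29 + 27 + 26 + 9 + 0 = 105

Answer: 105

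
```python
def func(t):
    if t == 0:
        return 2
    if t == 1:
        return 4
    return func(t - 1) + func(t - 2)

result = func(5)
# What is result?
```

Build up from base cases: func(0)=2, func(1)=4, func(2)=6, func(3)=10, func(4)=16, func(5)=26

Answer: 26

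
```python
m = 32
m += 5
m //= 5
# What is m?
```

Trace:
`m = 32` → m = 32
`m += 5` → m = 37
`m //= 5` → m = 7
So m = 7

Answer: 7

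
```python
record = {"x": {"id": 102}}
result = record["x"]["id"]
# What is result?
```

Trace:
`record = {"x": {"id": 102}}` → record = {'x': {'id': 102}}
`result = record["x"]["id"]` → result = 102
So result = 102

Answer: 102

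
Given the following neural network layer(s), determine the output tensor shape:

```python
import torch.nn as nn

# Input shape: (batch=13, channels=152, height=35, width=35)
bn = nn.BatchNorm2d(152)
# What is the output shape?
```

Input: (13, 152, 35, 35) -> Output: (13, 152, 35, 35)

Answer: (13, 152, 35, 35)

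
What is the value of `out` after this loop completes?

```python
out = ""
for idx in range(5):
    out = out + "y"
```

Repeat 'y' 5 times
`out` takes the values: "" → "y" → "yy" → "yyy" → "yyyy" → "yyyyy"

Answer: "yyyyy"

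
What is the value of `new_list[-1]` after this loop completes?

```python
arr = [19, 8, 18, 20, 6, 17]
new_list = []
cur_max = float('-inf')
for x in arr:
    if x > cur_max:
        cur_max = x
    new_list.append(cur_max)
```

Running max ends at 20
`new_list` takes the values: [] → [19] → [19, 19] → [19, 19, 19] → [19, 19, 19, 20] → [19, 19, 19, 20, 20] → [19, 19, 19, 20, 20, 20]
So `new_list[-1]` = 20

Answer: 20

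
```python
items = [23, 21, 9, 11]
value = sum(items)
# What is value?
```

Trace:
`items = [23, 21, 9, 11]` → items = [23, 21, 9, 11]
`value = sum(items)` → value = 64
So value = 64

Answer: 64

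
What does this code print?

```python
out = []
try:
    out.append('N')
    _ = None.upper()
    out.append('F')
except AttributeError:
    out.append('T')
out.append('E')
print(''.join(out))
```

Execution trace: 'N' (try body) → 'T' (except AttributeError) → 'E' (after the try/except). Output: NTE

Answer: NTE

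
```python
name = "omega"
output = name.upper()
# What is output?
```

Trace:
`name = "omega"` → name = 'omega'
`output = name.upper()` → output = 'OMEGA'
So output = 'OMEGA'

Answer: 'OMEGA'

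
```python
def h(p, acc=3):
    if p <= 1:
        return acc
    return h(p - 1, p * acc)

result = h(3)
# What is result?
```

Accumulator trace (n, acc): (3, 3) -> (2, 9) -> (1, 18) -> return 18

Answer: 18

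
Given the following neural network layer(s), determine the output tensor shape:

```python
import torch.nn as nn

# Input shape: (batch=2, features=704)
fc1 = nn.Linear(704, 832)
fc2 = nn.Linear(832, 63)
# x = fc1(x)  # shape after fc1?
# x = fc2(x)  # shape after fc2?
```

Input: (2, 704) -> after fc1: (2, 832) -> Output: (2, 63)

Answer: (2, 63)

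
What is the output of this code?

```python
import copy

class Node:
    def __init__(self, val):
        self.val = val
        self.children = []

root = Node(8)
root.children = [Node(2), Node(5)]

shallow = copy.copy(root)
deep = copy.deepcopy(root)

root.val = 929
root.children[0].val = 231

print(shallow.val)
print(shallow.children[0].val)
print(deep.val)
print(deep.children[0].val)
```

Key concept: deep copy with custom objects.
Step by step:
`root = Node(8)` → root = Node(val=8, children=[])
`root.children = [Node(2), Node(5)]` → root = Node(val=8, children=[Node(val=2, children=[]), Node(val=5, children=[])])
`shallow = copy.copy(root)` → shallow = Node(val=8, children=[Node(val=2, children=[]), Node(val=5, children=[])])
`deep = copy.deepcopy(root)` → deep = Node(val=8, children=[Node(val=2, children=[]), Node(val=5, children=[])])
`root.val = 929` → root = Node(val=929, children=[Node(val=2, children=[]), Node(val=5, children=[])])
`root.children[0].val = 231` → root = Node(val=929, children=[Node(val=231, children=[]), Node(val=5, children=[])]); shallow = Node(val=8, children=[Node(val=231, children=[]), Node(val=5, children=[])])
`print(shallow.val)` → prints 8
`print(shallow.children[0].val)` → prints 231
`print(deep.val)` → prints 8
`print(deep.children[0].val)` → prints 2

Answer:
8
231
8
2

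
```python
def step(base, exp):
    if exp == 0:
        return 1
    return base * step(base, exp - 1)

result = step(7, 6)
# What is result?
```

step(7, 6) = 7 * 7 * 7 * 7 * 7 * 7 = 117649

Answer: 117649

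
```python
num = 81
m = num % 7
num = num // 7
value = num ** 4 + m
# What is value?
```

Trace:
`num = 81` → num = 81
`m = num % 7` → m = 4
`num = num // 7` → num = 11
`value = num ** 4 + m` → value = 14645
So value = 14645

Answer: 14645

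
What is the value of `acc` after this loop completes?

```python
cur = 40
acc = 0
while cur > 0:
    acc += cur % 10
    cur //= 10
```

Sum digits of 40
`acc` takes the values: 0 → 4

Answer: 4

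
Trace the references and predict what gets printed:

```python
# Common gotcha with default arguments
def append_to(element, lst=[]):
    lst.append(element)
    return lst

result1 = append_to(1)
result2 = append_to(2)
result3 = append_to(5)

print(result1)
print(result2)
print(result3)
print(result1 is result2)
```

Key concept: mutable default argument gotcha.
Step by step:
`result1 = append_to(1)` → result1 = [1]
`result2 = append_to(2)` → result1 = [1, 2] (same object as result2); result2 = [1, 2] (same object as result1)
`result3 = append_to(5)` → result1 = [1, 2, 5] (same object as result2, result3); result2 = [1, 2, 5] (same object as result1, result3); result3 = [1, 2, 5] (same object as result1, result2)
`print(result1)` → prints [1, 2, 5]
`print(result2)` → prints [1, 2, 5]
`print(result3)` → prints [1, 2, 5]
`print(result1 is result2)` → prints True

Answer:
[1, 2, 5]
[1, 2, 5]
[1, 2, 5]
True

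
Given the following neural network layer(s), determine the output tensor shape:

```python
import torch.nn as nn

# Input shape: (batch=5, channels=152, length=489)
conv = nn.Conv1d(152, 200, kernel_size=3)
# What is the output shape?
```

Input: (5, 152, 489) -> Output: (5, 200, 487)

Answer: (5, 200, 487)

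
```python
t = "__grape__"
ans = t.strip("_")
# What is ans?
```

Trace:
`t = "__grape__"` → t = '__grape__'
`ans = t.strip("_")` → ans = 'grape'
So ans = 'grape'

Answer: 'grape'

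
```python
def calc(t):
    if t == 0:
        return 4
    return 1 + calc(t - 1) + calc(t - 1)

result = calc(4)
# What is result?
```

calc(t) = 1 + 2·calc(t-1), calc(0)=4. Closed form: (4+1)·2^4 - 1 = 79.

Answer: 79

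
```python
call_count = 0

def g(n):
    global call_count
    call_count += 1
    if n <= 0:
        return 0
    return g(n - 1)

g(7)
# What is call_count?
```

Linear recursion stepping by 1: 8 calls from n=7 down to ≤0.

Answer: 8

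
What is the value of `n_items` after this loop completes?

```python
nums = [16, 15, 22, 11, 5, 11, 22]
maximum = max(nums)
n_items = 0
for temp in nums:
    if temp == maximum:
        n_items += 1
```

Count of max value 22 in [16, 15, 22, 11, 5, 11, 22]
`n_items` takes the values: 0 → 1 → 2

Answer: 2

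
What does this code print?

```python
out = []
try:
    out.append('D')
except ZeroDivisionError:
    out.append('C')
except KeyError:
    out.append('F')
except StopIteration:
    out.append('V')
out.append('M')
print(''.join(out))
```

Execution trace: 'D' (try body, no exception) → 'M' (after the try/except). Output: DM

Answer: DM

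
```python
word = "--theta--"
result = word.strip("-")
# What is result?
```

Trace:
`word = "--theta--"` → word = '--theta--'
`result = word.strip("-")` → result = 'theta'
So result = 'theta'

Answer: 'theta'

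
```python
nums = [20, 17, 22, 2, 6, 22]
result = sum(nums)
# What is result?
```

Trace:
`nums = [20, 17, 22, 2, 6, 22]` → nums = [20, 17, 22, 2, 6, 22]
`result = sum(nums)` → result = 89
So result = 89

Answer: 89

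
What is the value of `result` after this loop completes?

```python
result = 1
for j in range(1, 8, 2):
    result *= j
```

Product of 1, 3, 5, ... up to 7
`result` takes the values: 1 → 3 → 15 → 105

Answer: 105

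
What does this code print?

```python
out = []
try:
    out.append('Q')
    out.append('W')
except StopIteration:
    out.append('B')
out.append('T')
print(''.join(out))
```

Execution trace: 'Q' (try body) → 'W' (try body, no exception) → 'T' (after the try/except). Output: QWT

Answer: QWT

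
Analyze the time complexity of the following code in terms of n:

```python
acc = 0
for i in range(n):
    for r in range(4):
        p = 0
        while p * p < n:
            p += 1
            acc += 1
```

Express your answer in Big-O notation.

Each loop level contributes: n × 1 × √n. Multiplying the contributions gives O(n√n).

Answer: O(n√n)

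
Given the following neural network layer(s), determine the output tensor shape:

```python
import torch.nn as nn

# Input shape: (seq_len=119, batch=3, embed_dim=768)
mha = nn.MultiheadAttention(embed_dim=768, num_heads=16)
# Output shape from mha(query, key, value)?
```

Input: (119, 3, 768) -> Output: (119, 3, 768)

Answer: (119, 3, 768)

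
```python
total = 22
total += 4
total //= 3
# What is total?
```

Trace:
`total = 22` → total = 22
`total += 4` → total = 26
`total //= 3` → total = 8
So total = 8

Answer: 8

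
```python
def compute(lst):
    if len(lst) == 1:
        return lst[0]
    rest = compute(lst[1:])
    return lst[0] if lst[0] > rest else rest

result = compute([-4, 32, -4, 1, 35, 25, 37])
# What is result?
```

Recursive max over [-4, 32, -4, 1, 35, 25, 37] = 37

Answer: 37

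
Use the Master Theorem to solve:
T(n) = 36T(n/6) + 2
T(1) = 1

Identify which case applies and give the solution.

a=36, b=6, f(n)=2. log_6(36) = 2. Since c=0 < 2, Case 1 applies: T(n) = Θ(n^log_b(a)) = O(n^2).

Answer: O(n^2) - Case 1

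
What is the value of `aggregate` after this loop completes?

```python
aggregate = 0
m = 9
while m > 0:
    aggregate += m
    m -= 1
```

Sum 9 down to 1
`aggregate` takes the values: 0 → 9 → 17 → 24 → 30 → 35 → 39 → 42 → 44 → 45

Answer: 45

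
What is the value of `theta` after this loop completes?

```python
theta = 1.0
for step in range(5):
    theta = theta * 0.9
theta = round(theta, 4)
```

Exponential decay: 1.0 * 0.9^5
`theta` takes the values: 1.0 → 0.9 → 0.81 → 0.729 → 0.6561 → 0.59049 → 0.5905

Answer: 0.5905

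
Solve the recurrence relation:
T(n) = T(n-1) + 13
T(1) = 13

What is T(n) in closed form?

Unrolling: T(n) = T(1) + 13·(n-1) = 13 + 13(n-1) = 13n.

Answer: T(n) = 13n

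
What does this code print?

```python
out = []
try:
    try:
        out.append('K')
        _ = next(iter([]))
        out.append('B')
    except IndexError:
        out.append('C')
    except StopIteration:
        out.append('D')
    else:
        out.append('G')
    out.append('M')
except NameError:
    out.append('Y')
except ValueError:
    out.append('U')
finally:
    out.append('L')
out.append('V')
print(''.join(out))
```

Execution trace: 'K' (inner try body) → 'D' (inner except StopIteration) → 'M' (try body, no exception) → 'L' (finally) → 'V' (after the try/except). Output: KDMLV

Answer: KDMLV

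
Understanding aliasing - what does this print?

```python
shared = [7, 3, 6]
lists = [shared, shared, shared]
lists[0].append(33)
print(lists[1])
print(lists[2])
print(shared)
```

Key concept: list of same reference.
Step by step:
`shared = [7, 3, 6]` → shared = [7, 3, 6]
`lists = [shared, shared, shared]` → lists = [[7, 3, 6], [7, 3, 6], [7, 3, 6]]
`lists[0].append(33)` → shared = [7, 3, 6, 33]; lists = [[7, 3, 6, 33], [7, 3, 6, 33], [7, 3, 6, 33]]
`print(lists[1])` → prints [7, 3, 6, 33]
`print(lists[2])` → prints [7, 3, 6, 33]
`print(shared)` → prints [7, 3, 6, 33]

Answer:
[7, 3, 6, 33]
[7, 3, 6, 33]
[7, 3, 6, 33]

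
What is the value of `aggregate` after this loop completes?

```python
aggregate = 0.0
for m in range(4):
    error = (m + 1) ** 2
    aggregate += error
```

Sum of squared losses 1² + 2² + ... + 4²
`aggregate` takes the values: 0.0 → 1.0 → 5.0 → 14.0 → 30.0

Answer: 30.0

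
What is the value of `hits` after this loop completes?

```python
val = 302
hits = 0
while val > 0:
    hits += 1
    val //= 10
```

Count digits by repeated division by 10
`hits` takes the values: 0 → 1 → 2 → 3

Answer: 3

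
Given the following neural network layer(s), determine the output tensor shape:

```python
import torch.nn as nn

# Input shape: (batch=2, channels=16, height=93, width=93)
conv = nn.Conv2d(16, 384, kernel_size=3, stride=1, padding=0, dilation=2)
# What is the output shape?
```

Input: (2, 16, 93, 93) -> Output: (2, 384, 89, 89)

Answer: (2, 384, 89, 89)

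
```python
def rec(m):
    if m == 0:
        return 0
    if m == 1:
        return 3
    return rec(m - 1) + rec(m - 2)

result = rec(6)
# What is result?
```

Build up from base cases: rec(0)=0, rec(1)=3, rec(2)=3, rec(3)=6, rec(4)=9, rec(5)=15, rec(6)=24

Answer: 24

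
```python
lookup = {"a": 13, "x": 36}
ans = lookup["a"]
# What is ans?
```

Trace:
`lookup = {"a": 13, "x": 36}` → lookup = {'a': 13, 'x': 36}
`ans = lookup["a"]` → ans = 13
So ans = 13

Answer: 13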